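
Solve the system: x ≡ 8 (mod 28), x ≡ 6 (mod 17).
176

Using Chinese Remainder Theorem:
M = 28 × 17 = 476
M1 = 17, M2 = 28
y1 = 17^(-1) mod 28 = 5
y2 = 28^(-1) mod 17 = 14
x = (8×17×5 + 6×28×14) mod 476 = 176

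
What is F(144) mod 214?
0

Matrix identity: Q^n = [[F_(n+1), F_n], [F_n, F_(n-1)]] with Q = [[1,1],[1,0]].
n = 144 = 10010000₂. Square-and-multiply, entries mod 214:
Q^1 = [[1,1],[1,0]]
Q^2 = (Q^1)² = [[2,1],[1,1]]
Q^4 = (Q^2)² = [[5,3],[3,2]]
Q^9 = (Q^4)²·Q = [[55,34],[34,21]]
Q^18 = (Q^9)² = [[115,16],[16,99]]
Q^36 = (Q^18)² = [[213,0],[0,213]]
Q^72 = (Q^36)² = [[1,0],[0,1]]
Q^144 = (Q^72)² = [[1,0],[0,1]]
F_144 mod 214 = Q^144[0][1] = 0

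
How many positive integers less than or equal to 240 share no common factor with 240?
64

240 = 2^4 × 3 × 5
φ(n) = n × ∏(1 - 1/p) for each prime p dividing n
φ(240) = 240 × (1 - 1/2) × (1 - 1/3) × (1 - 1/5) = 64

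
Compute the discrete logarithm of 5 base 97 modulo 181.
12

Baby-step giant-step with step n = ⌈√181⌉ = 14.
Baby steps 97^j mod 181 (j:value) for j=0..13: 0:1, 1:97, 2:178, 3:71, 4:9, 5:149, 6:154, 7:96, 8:81, 9:74, 10:119, 11:140, 12:5, 13:123.
h = 5 is already in the table at j=12, so x = 12.
Check: 97^12 ≡ 5 (mod 181).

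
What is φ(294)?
84

294 = 2 × 3 × 7^2
φ(n) = n × ∏(1 - 1/p) for each prime p dividing n
φ(294) = 294 × (1 - 1/2) × (1 - 1/3) × (1 - 1/7) = 84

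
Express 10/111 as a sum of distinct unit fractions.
1/12 + 1/148

Greedy algorithm:
10/111: ceiling(111/10) = 12, use 1/12
1/148: ceiling(148/1) = 148, use 1/148
Result: 10/111 = 1/12 + 1/148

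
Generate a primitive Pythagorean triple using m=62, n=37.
(2475, 4588, 5213)

Euclid's formula: a = m² - n², b = 2mn, c = m² + n²
m = 62, n = 37
a = 62² - 37² = 3844 - 1369 = 2475
b = 2 × 62 × 37 = 4588
c = 62² + 37² = 3844 + 1369 = 5213
Verification: 2475² + 4588² = 6125625 + 21049744 = 27175369 = 5213² ✓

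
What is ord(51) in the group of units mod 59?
29

59 is prime, so ord(51) divides φ(59) = 58.
Divisors of 58: 1, 2, 29, 58.
Repeated squaring: 51^1 ≡ 51, 51^2 ≡ 5, 51^4 ≡ 25, 51^8 ≡ 35, 51^16 ≡ 45, 51^32 ≡ 19 (mod 59).
Test 51^d mod 59 for each divisor d in increasing order:
51^1 ≡ 51
51^2 ≡ 5
51^29 = 51^16·51^8·51^4·51^1 ≡ 1  ← first divisor giving 1
The order is 29.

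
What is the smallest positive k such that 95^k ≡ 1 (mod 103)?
34

103 is prime, so ord(95) divides φ(103) = 102.
Divisors of 102: 1, 2, 3, 6, 17, 34, 51, 102.
Repeated squaring: 95^1 ≡ 95, 95^2 ≡ 64, 95^4 ≡ 79, 95^8 ≡ 61, 95^16 ≡ 13, 95^32 ≡ 66, 95^64 ≡ 30 (mod 103).
Test 95^d mod 103 for each divisor d in increasing order:
95^1 ≡ 95
95^2 ≡ 64
95^3 = 95^2·95^1 ≡ 3
95^6 = 95^4·95^2 ≡ 9
95^17 = 95^16·95^1 ≡ 102
95^34 = 95^32·95^2 ≡ 1  ← first divisor giving 1
The order is 34.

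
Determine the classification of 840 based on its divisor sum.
abundant

Proper divisors of 840: sum = 1 + 2 + 3 + 4 + 5 + 6 + 7 + 8 + ... + 168 + 210 + 280 + 420 (31 divisors) = 2040
Since 2040 > 840, 840 is abundant.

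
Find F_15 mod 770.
610

Matrix identity: Q^n = [[F_(n+1), F_n], [F_n, F_(n-1)]] with Q = [[1,1],[1,0]].
n = 15 = 1111₂. Square-and-multiply, entries mod 770:
Q^1 = [[1,1],[1,0]]
Q^3 = (Q^1)²·Q = [[3,2],[2,1]]
Q^7 = (Q^3)²·Q = [[21,13],[13,8]]
Q^15 = (Q^7)²·Q = [[217,610],[610,377]]
F_15 mod 770 = Q^15[0][1] = 610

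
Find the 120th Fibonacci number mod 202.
200

Matrix identity: Q^n = [[F_(n+1), F_n], [F_n, F_(n-1)]] with Q = [[1,1],[1,0]].
n = 120 = 1111000₂. Square-and-multiply, entries mod 202:
Q^1 = [[1,1],[1,0]]
Q^3 = (Q^1)²·Q = [[3,2],[2,1]]
Q^7 = (Q^3)²·Q = [[21,13],[13,8]]
Q^15 = (Q^7)²·Q = [[179,4],[4,175]]
Q^30 = (Q^15)² = [[141,2],[2,139]]
Q^60 = (Q^30)² = [[89,156],[156,135]]
Q^120 = (Q^60)² = [[139,200],[200,141]]
F_120 mod 202 = Q^120[0][1] = 200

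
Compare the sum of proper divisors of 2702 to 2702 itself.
deficient

Proper divisors of 2702: sum = 1 + 2 + 7 + 14 + 193 + 386 + 1351 = 1954
Since 1954 < 2702, 2702 is deficient.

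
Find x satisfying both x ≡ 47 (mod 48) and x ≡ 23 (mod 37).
911

Using Chinese Remainder Theorem:
M = 48 × 37 = 1776
M1 = 37, M2 = 48
y1 = 37^(-1) mod 48 = 13
y2 = 48^(-1) mod 37 = 27
x = (47×37×13 + 23×48×27) mod 1776 = 911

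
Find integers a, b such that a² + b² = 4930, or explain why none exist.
13² + 69² (a=13, b=69)

Factorization: 4930 = 2 × 5 × 17 × 29
By Fermat: n is sum of two squares iff every prime p ≡ 3 (mod 4) appears to even power.
All primes ≡ 3 (mod 4) appear to even power.
Search a = 0, 1, 2, … for 4930 - a² a perfect square: first hit at a = 13: 4930 - 169 = 4761 = 69².
4930 = 13² + 69² = 169 + 4761 ✓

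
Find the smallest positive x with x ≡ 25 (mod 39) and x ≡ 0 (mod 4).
64

Using Chinese Remainder Theorem:
M = 39 × 4 = 156
M1 = 4, M2 = 39
y1 = 4^(-1) mod 39 = 10
y2 = 39^(-1) mod 4 = 3
x = (25×4×10 + 0×39×3) mod 156 = 64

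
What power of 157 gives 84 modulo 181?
137

Baby-step giant-step with step n = ⌈√181⌉ = 14.
Baby steps 157^j mod 181 (j:value) for j=0..13: 0:1, 1:157, 2:33, 3:113, 4:3, 5:109, 6:99, 7:158, 8:9, 9:146, 10:116, 11:112, 12:27, 13:76.
Giant-step multiplier: 157^(-14) ≡ 157^(180-14) = 157^166 ≡ 168 (mod 181).
Giant steps γ_i = 84·168^i mod 181: γ_0=84, γ_1=175, γ_2=78, γ_3=72, γ_4=150, γ_5=41, γ_6=10, γ_7=51, γ_8=61, γ_9=112 (in table at j=11).
x = i·n + j = 9·14 + 11 = 137.
Check: 157^137 ≡ 84 (mod 181).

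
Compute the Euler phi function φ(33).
20

33 = 3 × 11
φ(n) = n × ∏(1 - 1/p) for each prime p dividing n
φ(33) = 33 × (1 - 1/3) × (1 - 1/11) = 20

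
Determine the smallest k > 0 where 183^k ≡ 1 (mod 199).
198

199 is prime, so ord(183) divides φ(199) = 198.
Divisors of 198: 1, 2, 3, 6, 9, 11, 18, 22, 33, 66, 99, 198.
Repeated squaring: 183^1 ≡ 183, 183^2 ≡ 57, 183^4 ≡ 65, 183^8 ≡ 46, 183^16 ≡ 126, 183^32 ≡ 155, 183^64 ≡ 145, 183^128 ≡ 130 (mod 199).
Test 183^d mod 199 for each divisor d in increasing order:
183^1 ≡ 183
183^2 ≡ 57
183^3 = 183^2·183^1 ≡ 83
183^6 = 183^4·183^2 ≡ 123
183^9 = 183^8·183^1 ≡ 60
183^11 = 183^8·183^2·183^1 ≡ 37
183^18 = 183^16·183^2 ≡ 18
183^22 = 183^16·183^4·183^2 ≡ 175
183^33 = 183^32·183^1 ≡ 107
183^66 = 183^64·183^2 ≡ 106
183^99 = 183^64·183^32·183^2·183^1 ≡ 198
183^198 = 183^128·183^64·183^4·183^2 ≡ 1  ← first divisor giving 1
The order is 198.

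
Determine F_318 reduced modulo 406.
258

Matrix identity: Q^n = [[F_(n+1), F_n], [F_n, F_(n-1)]] with Q = [[1,1],[1,0]].
n = 318 = 100111110₂. Square-and-multiply, entries mod 406:
Q^1 = [[1,1],[1,0]]
Q^2 = (Q^1)² = [[2,1],[1,1]]
Q^4 = (Q^2)² = [[5,3],[3,2]]
Q^9 = (Q^4)²·Q = [[55,34],[34,21]]
Q^19 = (Q^9)²·Q = [[269,121],[121,148]]
Q^39 = (Q^19)²·Q = [[231,118],[118,113]]
Q^79 = (Q^39)²·Q = [[287,295],[295,398]]
Q^159 = (Q^79)²·Q = [[385,92],[92,293]]
Q^318 = (Q^159)² = [[379,258],[258,121]]
F_318 mod 406 = Q^318[0][1] = 258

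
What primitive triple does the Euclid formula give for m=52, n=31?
(1743, 3224, 3665)

Euclid's formula: a = m² - n², b = 2mn, c = m² + n²
m = 52, n = 31
a = 52² - 31² = 2704 - 961 = 1743
b = 2 × 52 × 31 = 3224
c = 52² + 31² = 2704 + 961 = 3665
Verification: 1743² + 3224² = 3038049 + 10394176 = 13432225 = 3665² ✓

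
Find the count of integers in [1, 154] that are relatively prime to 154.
60

154 = 2 × 7 × 11
φ(n) = n × ∏(1 - 1/p) for each prime p dividing n
φ(154) = 154 × (1 - 1/2) × (1 - 1/7) × (1 - 1/11) = 60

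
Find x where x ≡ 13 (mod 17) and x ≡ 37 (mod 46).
727

Using Chinese Remainder Theorem:
M = 17 × 46 = 782
M1 = 46, M2 = 17
y1 = 46^(-1) mod 17 = 10
y2 = 17^(-1) mod 46 = 19
x = (13×46×10 + 37×17×19) mod 782 = 727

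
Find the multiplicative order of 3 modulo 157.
78

157 is prime, so ord(3) divides φ(157) = 156.
Divisors of 156: 1, 2, 3, 4, 6, 12, 13, 26, 39, 52, 78, 156.
Repeated squaring: 3^1 ≡ 3, 3^2 ≡ 9, 3^4 ≡ 81, 3^8 ≡ 124, 3^16 ≡ 147, 3^32 ≡ 100, 3^64 ≡ 109, 3^128 ≡ 106 (mod 157).
Test 3^d mod 157 for each divisor d in increasing order:
3^1 ≡ 3
3^2 ≡ 9
3^3 = 3^2·3^1 ≡ 27
3^4 ≡ 81
3^6 = 3^4·3^2 ≡ 101
3^12 = 3^8·3^4 ≡ 153
3^13 = 3^8·3^4·3^1 ≡ 145
3^26 = 3^16·3^8·3^2 ≡ 144
3^39 = 3^32·3^4·3^2·3^1 ≡ 156
3^52 = 3^32·3^16·3^4 ≡ 12
3^78 = 3^64·3^8·3^4·3^2 ≡ 1  ← first divisor giving 1
The order is 78.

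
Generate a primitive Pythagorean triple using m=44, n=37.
(567, 3256, 3305)

Euclid's formula: a = m² - n², b = 2mn, c = m² + n²
m = 44, n = 37
a = 44² - 37² = 1936 - 1369 = 567
b = 2 × 44 × 37 = 3256
c = 44² + 37² = 1936 + 1369 = 3305
Verification: 567² + 3256² = 321489 + 10601536 = 10923025 = 3305² ✓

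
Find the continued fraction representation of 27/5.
[5; 2, 2]

Euclidean algorithm steps:
27 = 5 × 5 + 2
5 = 2 × 2 + 1
2 = 2 × 1 + 0
Continued fraction: [5; 2, 2]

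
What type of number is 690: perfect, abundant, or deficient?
abundant

Proper divisors of 690: sum = 1 + 2 + 3 + 5 + 6 + 10 + 15 + 23 + 30 + 46 + 69 + 115 + 138 + 230 + 345 = 1038
Since 1038 > 690, 690 is abundant.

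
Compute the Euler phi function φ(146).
72

146 = 2 × 73
φ(n) = n × ∏(1 - 1/p) for each prime p dividing n
φ(146) = 146 × (1 - 1/2) × (1 - 1/73) = 72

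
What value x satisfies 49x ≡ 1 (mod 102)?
25

gcd(49, 102) = 1, so the inverse exists.
Extended Euclidean algorithm on (102, 49):
102 = 2 × 49 + 4  ⟹  4 = (1)·102 + (-2)·49
49 = 12 × 4 + 1  ⟹  1 = (-12)·102 + (25)·49
So (25)·49 ≡ 1 (mod 102), i.e. 49^(-1) ≡ 25 (mod 102).
Check: 49 × 25 = 1225 ≡ 1 (mod 102)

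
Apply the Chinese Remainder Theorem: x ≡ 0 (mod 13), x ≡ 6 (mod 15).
156

Using Chinese Remainder Theorem:
M = 13 × 15 = 195
M1 = 15, M2 = 13
y1 = 15^(-1) mod 13 = 7
y2 = 13^(-1) mod 15 = 7
x = (0×15×7 + 6×13×7) mod 195 = 156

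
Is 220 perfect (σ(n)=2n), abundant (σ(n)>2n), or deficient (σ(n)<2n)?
abundant

Proper divisors of 220: sum = 1 + 2 + 4 + 5 + 10 + 11 + 20 + 22 + 44 + 55 + 110 = 284
Since 284 > 220, 220 is abundant.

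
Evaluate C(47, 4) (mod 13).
5

Using Lucas' theorem:
Write n=47 and k=4 in base 13:
n in base 13: [3, 8]
k in base 13: [0, 4]
C(47,4) mod 13 = ∏ C(n_i, k_i) mod 13
Digit binomials (mod 13): C(3,0) = 1; C(8,4) = 70 ≡ 5
Product: 1 × 5 = 5 ≡ 5 (mod 13)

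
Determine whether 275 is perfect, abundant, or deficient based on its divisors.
deficient

Proper divisors of 275: sum = 1 + 5 + 11 + 25 + 55 = 97
Since 97 < 275, 275 is deficient.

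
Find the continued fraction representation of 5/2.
[2; 2]

Euclidean algorithm steps:
5 = 2 × 2 + 1
2 = 2 × 1 + 0
Continued fraction: [2; 2]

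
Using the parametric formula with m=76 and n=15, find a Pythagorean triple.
(5551, 2280, 6001)

Euclid's formula: a = m² - n², b = 2mn, c = m² + n²
m = 76, n = 15
a = 76² - 15² = 5776 - 225 = 5551
b = 2 × 76 × 15 = 2280
c = 76² + 15² = 5776 + 225 = 6001
Verification: 5551² + 2280² = 30813601 + 5198400 = 36012001 = 6001² ✓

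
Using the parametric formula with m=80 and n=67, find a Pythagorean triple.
(1911, 10720, 10889)

Euclid's formula: a = m² - n², b = 2mn, c = m² + n²
m = 80, n = 67
a = 80² - 67² = 6400 - 4489 = 1911
b = 2 × 80 × 67 = 10720
c = 80² + 67² = 6400 + 4489 = 10889
Verification: 1911² + 10720² = 3651921 + 114918400 = 118570321 = 10889² ✓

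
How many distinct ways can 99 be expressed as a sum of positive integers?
169229875

p(n) counts ways to write n as a sum of positive integers (order ignored).
Euler's pentagonal recurrence: p(k) = p(k-1) + p(k-2) - p(k-5) - p(k-7) + p(k-12) + p(k-15) - ... (offsets j(3j∓1)/2, signs ++--, p(0)=1, p(<0)=0).
DP table for k = 0..98: p(0)=1, p(1)=1, p(2)=2, p(3)=3, p(4)=5, p(5)=7, p(6)=11, p(7)=15, p(8)=22, p(9)=30, p(10)=42, p(11)=56, p(12)=77, p(13)=101, p(14)=135, p(15)=176, p(16)=231, p(17)=297, p(18)=385, p(19)=490, p(20)=627, p(21)=792, p(22)=1002, p(23)=1255, p(24)=1575, p(25)=1958, p(26)=2436, p(27)=3010, p(28)=3718, p(29)=4565, p(30)=5604, p(31)=6842, p(32)=8349, p(33)=10143, p(34)=12310, p(35)=14883, p(36)=17977, p(37)=21637, p(38)=26015, p(39)=31185, p(40)=37338, p(41)=44583, p(42)=53174, p(43)=63261, p(44)=75175, p(45)=89134, p(46)=105558, p(47)=124754, p(48)=147273, p(49)=173525, p(50)=204226, p(51)=239943, p(52)=281589, p(53)=329931, p(54)=386155, p(55)=451276, p(56)=526823, p(57)=614154, p(58)=715220, p(59)=831820, p(60)=966467, p(61)=1121505, p(62)=1300156, p(63)=1505499, p(64)=1741630, p(65)=2012558, p(66)=2323520, p(67)=2679689, p(68)=3087735, p(69)=3554345, p(70)=4087968, p(71)=4697205, p(72)=5392783, p(73)=6185689, p(74)=7089500, p(75)=8118264, p(76)=9289091, p(77)=10619863, p(78)=12132164, p(79)=13848650, p(80)=15796476, p(81)=18004327, p(82)=20506255, p(83)=23338469, p(84)=26543660, p(85)=30167357, p(86)=34262962, p(87)=38887673, p(88)=44108109, p(89)=49995925, p(90)=56634173, p(91)=64112359, p(92)=72533807, p(93)=82010177, p(94)=92669720, p(95)=104651419, p(96)=118114304, p(97)=133230930, p(98)=150198136.
Final step: p(99) = p(98) + p(97) - p(94) - p(92) + p(87) + p(84) - p(77) - p(73) + p(64) + p(59) - p(48) - p(42) + p(29) + p(22) - p(7)
= 150198136 + 133230930 - 92669720 - 72533807 + 38887673 + 26543660 - 10619863 - 6185689 + 1741630 + 831820 - 147273 - 53174 + 4565 + 1002 - 15
= 169229875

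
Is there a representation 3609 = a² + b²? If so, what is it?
3² + 60² (a=3, b=60)

Factorization: 3609 = 3^2 × 401
By Fermat: n is sum of two squares iff every prime p ≡ 3 (mod 4) appears to even power.
All primes ≡ 3 (mod 4) appear to even power.
Search a = 0, 1, 2, … for 3609 - a² a perfect square: first hit at a = 3: 3609 - 9 = 3600 = 60².
3609 = 3² + 60² = 9 + 3600 ✓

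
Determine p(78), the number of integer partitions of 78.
12132164

p(n) counts ways to write n as a sum of positive integers (order ignored).
Euler's pentagonal recurrence: p(k) = p(k-1) + p(k-2) - p(k-5) - p(k-7) + p(k-12) + p(k-15) - ... (offsets j(3j∓1)/2, signs ++--, p(0)=1, p(<0)=0).
DP table for k = 0..77: p(0)=1, p(1)=1, p(2)=2, p(3)=3, p(4)=5, p(5)=7, p(6)=11, p(7)=15, p(8)=22, p(9)=30, p(10)=42, p(11)=56, p(12)=77, p(13)=101, p(14)=135, p(15)=176, p(16)=231, p(17)=297, p(18)=385, p(19)=490, p(20)=627, p(21)=792, p(22)=1002, p(23)=1255, p(24)=1575, p(25)=1958, p(26)=2436, p(27)=3010, p(28)=3718, p(29)=4565, p(30)=5604, p(31)=6842, p(32)=8349, p(33)=10143, p(34)=12310, p(35)=14883, p(36)=17977, p(37)=21637, p(38)=26015, p(39)=31185, p(40)=37338, p(41)=44583, p(42)=53174, p(43)=63261, p(44)=75175, p(45)=89134, p(46)=105558, p(47)=124754, p(48)=147273, p(49)=173525, p(50)=204226, p(51)=239943, p(52)=281589, p(53)=329931, p(54)=386155, p(55)=451276, p(56)=526823, p(57)=614154, p(58)=715220, p(59)=831820, p(60)=966467, p(61)=1121505, p(62)=1300156, p(63)=1505499, p(64)=1741630, p(65)=2012558, p(66)=2323520, p(67)=2679689, p(68)=3087735, p(69)=3554345, p(70)=4087968, p(71)=4697205, p(72)=5392783, p(73)=6185689, p(74)=7089500, p(75)=8118264, p(76)=9289091, p(77)=10619863.
Final step: p(78) = p(77) + p(76) - p(73) - p(71) + p(66) + p(63) - p(56) - p(52) + p(43) + p(38) - p(27) - p(21) + p(8) + p(1)
= 10619863 + 9289091 - 6185689 - 4697205 + 2323520 + 1505499 - 526823 - 281589 + 63261 + 26015 - 3010 - 792 + 22 + 1
= 12132164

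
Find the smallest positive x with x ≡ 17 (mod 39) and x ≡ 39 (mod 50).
1889

Using Chinese Remainder Theorem:
M = 39 × 50 = 1950
M1 = 50, M2 = 39
y1 = 50^(-1) mod 39 = 32
y2 = 39^(-1) mod 50 = 9
x = (17×50×32 + 39×39×9) mod 1950 = 1889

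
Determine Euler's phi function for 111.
72

111 = 3 × 37
φ(n) = n × ∏(1 - 1/p) for each prime p dividing n
φ(111) = 111 × (1 - 1/3) × (1 - 1/37) = 72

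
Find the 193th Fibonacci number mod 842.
87

Matrix identity: Q^n = [[F_(n+1), F_n], [F_n, F_(n-1)]] with Q = [[1,1],[1,0]].
n = 193 = 11000001₂. Square-and-multiply, entries mod 842:
Q^1 = [[1,1],[1,0]]
Q^3 = (Q^1)²·Q = [[3,2],[2,1]]
Q^6 = (Q^3)² = [[13,8],[8,5]]
Q^12 = (Q^6)² = [[233,144],[144,89]]
Q^24 = (Q^12)² = [[87,58],[58,29]]
Q^48 = (Q^24)² = [[829,834],[834,837]]
Q^96 = (Q^48)² = [[233,144],[144,89]]
Q^193 = (Q^96)²·Q = [[145,87],[87,58]]
F_193 mod 842 = Q^193[0][1] = 87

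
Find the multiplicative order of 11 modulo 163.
162

163 is prime, so ord(11) divides φ(163) = 162.
Divisors of 162: 1, 2, 3, 6, 9, 18, 27, 54, 81, 162.
Repeated squaring: 11^1 ≡ 11, 11^2 ≡ 121, 11^4 ≡ 134, 11^8 ≡ 26, 11^16 ≡ 24, 11^32 ≡ 87, 11^64 ≡ 71, 11^128 ≡ 151 (mod 163).
Test 11^d mod 163 for each divisor d in increasing order:
11^1 ≡ 11
11^2 ≡ 121
11^3 = 11^2·11^1 ≡ 27
11^6 = 11^4·11^2 ≡ 77
11^9 = 11^8·11^1 ≡ 123
11^18 = 11^16·11^2 ≡ 133
11^27 = 11^16·11^8·11^2·11^1 ≡ 59
11^54 = 11^32·11^16·11^4·11^2 ≡ 58
11^81 = 11^64·11^16·11^1 ≡ 162
11^162 = 11^128·11^32·11^2 ≡ 1  ← first divisor giving 1
The order is 162.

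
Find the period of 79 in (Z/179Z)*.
178

179 is prime, so ord(79) divides φ(179) = 178.
Divisors of 178: 1, 2, 89, 178.
Repeated squaring: 79^1 ≡ 79, 79^2 ≡ 155, 79^4 ≡ 39, 79^8 ≡ 89, 79^16 ≡ 45, 79^32 ≡ 56, 79^64 ≡ 93, 79^128 ≡ 57 (mod 179).
Test 79^d mod 179 for each divisor d in increasing order:
79^1 ≡ 79
79^2 ≡ 155
79^89 = 79^64·79^16·79^8·79^1 ≡ 178
79^178 = 79^128·79^32·79^16·79^2 ≡ 1  ← first divisor giving 1
The order is 178.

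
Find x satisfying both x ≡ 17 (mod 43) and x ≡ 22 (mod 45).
877

Using Chinese Remainder Theorem:
M = 43 × 45 = 1935
M1 = 45, M2 = 43
y1 = 45^(-1) mod 43 = 22
y2 = 43^(-1) mod 45 = 22
x = (17×45×22 + 22×43×22) mod 1935 = 877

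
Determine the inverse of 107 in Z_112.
67

gcd(107, 112) = 1, so the inverse exists.
Extended Euclidean algorithm on (112, 107):
112 = 1 × 107 + 5  ⟹  5 = (1)·112 + (-1)·107
107 = 21 × 5 + 2  ⟹  2 = (-21)·112 + (22)·107
5 = 2 × 2 + 1  ⟹  1 = (43)·112 + (-45)·107
So (-45)·107 ≡ 1 (mod 112), i.e. 107^(-1) ≡ -45 ≡ 67 (mod 112).
Check: 107 × 67 = 7169 ≡ 1 (mod 112)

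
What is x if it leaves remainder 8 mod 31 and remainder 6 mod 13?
318

Using Chinese Remainder Theorem:
M = 31 × 13 = 403
M1 = 13, M2 = 31
y1 = 13^(-1) mod 31 = 12
y2 = 31^(-1) mod 13 = 8
x = (8×13×12 + 6×31×8) mod 403 = 318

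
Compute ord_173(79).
172

173 is prime, so ord(79) divides φ(173) = 172.
Divisors of 172: 1, 2, 4, 43, 86, 172.
Repeated squaring: 79^1 ≡ 79, 79^2 ≡ 13, 79^4 ≡ 169, 79^8 ≡ 16, 79^16 ≡ 83, 79^32 ≡ 142, 79^64 ≡ 96, 79^128 ≡ 47 (mod 173).
Test 79^d mod 173 for each divisor d in increasing order:
79^1 ≡ 79
79^2 ≡ 13
79^4 ≡ 169
79^43 = 79^32·79^8·79^2·79^1 ≡ 93
79^86 = 79^64·79^16·79^4·79^2 ≡ 172
79^172 = 79^128·79^32·79^8·79^4 ≡ 1  ← first divisor giving 1
The order is 172.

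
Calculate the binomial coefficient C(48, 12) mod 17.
6

Using Lucas' theorem:
Write n=48 and k=12 in base 17:
n in base 17: [2, 14]
k in base 17: [0, 12]
C(48,12) mod 17 = ∏ C(n_i, k_i) mod 17
Digit binomials (mod 17): C(2,0) = 1; C(14,12) = 91 ≡ 6
Product: 1 × 6 = 6 ≡ 6 (mod 17)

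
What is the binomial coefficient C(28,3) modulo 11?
9

Using Lucas' theorem:
Write n=28 and k=3 in base 11:
n in base 11: [2, 6]
k in base 11: [0, 3]
C(28,3) mod 11 = ∏ C(n_i, k_i) mod 11
Digit binomials (mod 11): C(2,0) = 1; C(6,3) = 20 ≡ 9
Product: 1 × 9 = 9 ≡ 9 (mod 11)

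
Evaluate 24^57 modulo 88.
40

Repeated squaring. Binary of 57 = 111001.
24^1 ≡ 24 (mod 88); 24^2 ≡ 48 (mod 88); 24^4 ≡ 16 (mod 88); 24^8 ≡ 80 (mod 88); 24^16 ≡ 64 (mod 88); 24^32 ≡ 48 (mod 88)
24^57 = 24^1 × 24^8 × 24^16 × 24^32 ≡ 40 (mod 88)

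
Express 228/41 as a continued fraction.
[5; 1, 1, 3, 1, 1, 2]

Euclidean algorithm steps:
228 = 5 × 41 + 23
41 = 1 × 23 + 18
23 = 1 × 18 + 5
18 = 3 × 5 + 3
5 = 1 × 3 + 2
3 = 1 × 2 + 1
2 = 2 × 1 + 0
Continued fraction: [5; 1, 1, 3, 1, 1, 2]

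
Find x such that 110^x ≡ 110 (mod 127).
1

Baby-step giant-step with step n = ⌈√127⌉ = 12.
Baby steps 110^j mod 127 (j:value) for j=0..11: 0:1, 1:110, 2:35, 3:40, 4:82, 5:3, 6:76, 7:105, 8:120, 9:119, 10:9, 11:101.
h = 110 is already in the table at j=1, so x = 1.
Check: 110^1 ≡ 110 (mod 127).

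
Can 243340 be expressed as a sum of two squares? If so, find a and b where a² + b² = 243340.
Not possible

Factorization: 243340 = 2^2 × 5 × 23^3
By Fermat: n is sum of two squares iff every prime p ≡ 3 (mod 4) appears to even power.
Prime(s) ≡ 3 (mod 4) with odd exponent: [(23, 3)]
Therefore 243340 cannot be expressed as a² + b².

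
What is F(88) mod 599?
327

Matrix identity: Q^n = [[F_(n+1), F_n], [F_n, F_(n-1)]] with Q = [[1,1],[1,0]].
n = 88 = 1011000₂. Square-and-multiply, entries mod 599:
Q^1 = [[1,1],[1,0]]
Q^2 = (Q^1)² = [[2,1],[1,1]]
Q^5 = (Q^2)²·Q = [[8,5],[5,3]]
Q^11 = (Q^5)²·Q = [[144,89],[89,55]]
Q^22 = (Q^11)² = [[504,340],[340,164]]
Q^44 = (Q^22)² = [[33,99],[99,533]]
Q^88 = (Q^44)² = [[108,327],[327,380]]
F_88 mod 599 = Q^88[0][1] = 327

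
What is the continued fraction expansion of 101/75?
[1; 2, 1, 7, 1, 2]

Euclidean algorithm steps:
101 = 1 × 75 + 26
75 = 2 × 26 + 23
26 = 1 × 23 + 3
23 = 7 × 3 + 2
3 = 1 × 2 + 1
2 = 2 × 1 + 0
Continued fraction: [1; 2, 1, 7, 1, 2]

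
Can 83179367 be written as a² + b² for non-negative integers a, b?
Not possible

Factorization: 83179367 = 37 × 131^3
By Fermat: n is sum of two squares iff every prime p ≡ 3 (mod 4) appears to even power.
Prime(s) ≡ 3 (mod 4) with odd exponent: [(131, 3)]
Therefore 83179367 cannot be expressed as a² + b².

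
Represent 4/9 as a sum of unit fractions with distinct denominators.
1/3 + 1/9

Greedy algorithm:
4/9: ceiling(9/4) = 3, use 1/3
1/9: ceiling(9/1) = 9, use 1/9
Result: 4/9 = 1/3 + 1/9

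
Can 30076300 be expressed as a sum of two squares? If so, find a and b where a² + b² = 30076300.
Not possible

Factorization: 30076300 = 2^2 × 5^2 × 67^3
By Fermat: n is sum of two squares iff every prime p ≡ 3 (mod 4) appears to even power.
Prime(s) ≡ 3 (mod 4) with odd exponent: [(67, 3)]
Therefore 30076300 cannot be expressed as a² + b².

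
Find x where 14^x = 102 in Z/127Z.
39

Baby-step giant-step with step n = ⌈√127⌉ = 12.
Baby steps 14^j mod 127 (j:value) for j=0..11: 0:1, 1:14, 2:69, 3:77, 4:62, 5:106, 6:87, 7:75, 8:34, 9:95, 10:60, 11:78.
Giant-step multiplier: 14^(-12) ≡ 14^(126-12) = 14^114 ≡ 122 (mod 127).
Giant steps γ_i = 102·122^i mod 127: γ_0=102, γ_1=125, γ_2=10, γ_3=77 (in table at j=3).
x = i·n + j = 3·12 + 3 = 39.
Check: 14^39 ≡ 102 (mod 127).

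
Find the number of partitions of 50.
204226

p(n) counts ways to write n as a sum of positive integers (order ignored).
Euler's pentagonal recurrence: p(k) = p(k-1) + p(k-2) - p(k-5) - p(k-7) + p(k-12) + p(k-15) - ... (offsets j(3j∓1)/2, signs ++--, p(0)=1, p(<0)=0).
DP table for k = 0..49: p(0)=1, p(1)=1, p(2)=2, p(3)=3, p(4)=5, p(5)=7, p(6)=11, p(7)=15, p(8)=22, p(9)=30, p(10)=42, p(11)=56, p(12)=77, p(13)=101, p(14)=135, p(15)=176, p(16)=231, p(17)=297, p(18)=385, p(19)=490, p(20)=627, p(21)=792, p(22)=1002, p(23)=1255, p(24)=1575, p(25)=1958, p(26)=2436, p(27)=3010, p(28)=3718, p(29)=4565, p(30)=5604, p(31)=6842, p(32)=8349, p(33)=10143, p(34)=12310, p(35)=14883, p(36)=17977, p(37)=21637, p(38)=26015, p(39)=31185, p(40)=37338, p(41)=44583, p(42)=53174, p(43)=63261, p(44)=75175, p(45)=89134, p(46)=105558, p(47)=124754, p(48)=147273, p(49)=173525.
Final step: p(50) = p(49) + p(48) - p(45) - p(43) + p(38) + p(35) - p(28) - p(24) + p(15) + p(10)
= 173525 + 147273 - 89134 - 63261 + 26015 + 14883 - 3718 - 1575 + 176 + 42
= 204226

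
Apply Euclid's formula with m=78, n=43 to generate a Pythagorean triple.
(4235, 6708, 7933)

Euclid's formula: a = m² - n², b = 2mn, c = m² + n²
m = 78, n = 43
a = 78² - 43² = 6084 - 1849 = 4235
b = 2 × 78 × 43 = 6708
c = 78² + 43² = 6084 + 1849 = 7933
Verification: 4235² + 6708² = 17935225 + 44997264 = 62932489 = 7933² ✓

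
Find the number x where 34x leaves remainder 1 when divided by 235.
159

gcd(34, 235) = 1, so the inverse exists.
Extended Euclidean algorithm on (235, 34):
235 = 6 × 34 + 31  ⟹  31 = (1)·235 + (-6)·34
34 = 1 × 31 + 3  ⟹  3 = (-1)·235 + (7)·34
31 = 10 × 3 + 1  ⟹  1 = (11)·235 + (-76)·34
So (-76)·34 ≡ 1 (mod 235), i.e. 34^(-1) ≡ -76 ≡ 159 (mod 235).
Check: 34 × 159 = 5406 ≡ 1 (mod 235)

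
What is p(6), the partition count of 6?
11

p(n) counts ways to write n as a sum of positive integers (order ignored).
Examples: 6; 5 + 1; 4 + 2; 4 + 1 + 1; 3 + 3; ... (11 total)
p(6) = 11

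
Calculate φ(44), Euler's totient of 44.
20

44 = 2^2 × 11
φ(n) = n × ∏(1 - 1/p) for each prime p dividing n
φ(44) = 44 × (1 - 1/2) × (1 - 1/11) = 20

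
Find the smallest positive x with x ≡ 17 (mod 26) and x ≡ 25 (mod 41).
927

Using Chinese Remainder Theorem:
M = 26 × 41 = 1066
M1 = 41, M2 = 26
y1 = 41^(-1) mod 26 = 7
y2 = 26^(-1) mod 41 = 30
x = (17×41×7 + 25×26×30) mod 1066 = 927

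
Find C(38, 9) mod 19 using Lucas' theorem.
0

Using Lucas' theorem:
Write n=38 and k=9 in base 19:
n in base 19: [2, 0]
k in base 19: [0, 9]
C(38,9) mod 19 = ∏ C(n_i, k_i) mod 19
Digit binomials (mod 19): C(2,0) = 1; C(0,9) = 0 (k_i > n_i)
Product: 1 × 0 = 0 ≡ 0 (mod 19)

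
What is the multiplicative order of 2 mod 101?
100

101 is prime, so ord(2) divides φ(101) = 100.
Divisors of 100: 1, 2, 4, 5, 10, 20, 25, 50, 100.
Repeated squaring: 2^1 ≡ 2, 2^2 ≡ 4, 2^4 ≡ 16, 2^8 ≡ 54, 2^16 ≡ 88, 2^32 ≡ 68, 2^64 ≡ 79 (mod 101).
Test 2^d mod 101 for each divisor d in increasing order:
2^1 ≡ 2
2^2 ≡ 4
2^4 ≡ 16
2^5 = 2^4·2^1 ≡ 32
2^10 = 2^8·2^2 ≡ 14
2^20 = 2^16·2^4 ≡ 95
2^25 = 2^16·2^8·2^1 ≡ 10
2^50 = 2^32·2^16·2^2 ≡ 100
2^100 = 2^64·2^32·2^4 ≡ 1  ← first divisor giving 1
The order is 100.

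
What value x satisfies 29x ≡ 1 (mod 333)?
23

gcd(29, 333) = 1, so the inverse exists.
Extended Euclidean algorithm on (333, 29):
333 = 11 × 29 + 14  ⟹  14 = (1)·333 + (-11)·29
29 = 2 × 14 + 1  ⟹  1 = (-2)·333 + (23)·29
So (23)·29 ≡ 1 (mod 333), i.e. 29^(-1) ≡ 23 (mod 333).
Check: 29 × 23 = 667 ≡ 1 (mod 333)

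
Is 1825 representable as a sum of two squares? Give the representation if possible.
12² + 41² (a=12, b=41)

Factorization: 1825 = 5^2 × 73
By Fermat: n is sum of two squares iff every prime p ≡ 3 (mod 4) appears to even power.
All primes ≡ 3 (mod 4) appear to even power.
Search a = 0, 1, 2, … for 1825 - a² a perfect square: first hit at a = 12: 1825 - 144 = 1681 = 41².
1825 = 12² + 41² = 144 + 1681 ✓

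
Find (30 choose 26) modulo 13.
1

Using Lucas' theorem:
Write n=30 and k=26 in base 13:
n in base 13: [2, 4]
k in base 13: [2, 0]
C(30,26) mod 13 = ∏ C(n_i, k_i) mod 13
Digit binomials (mod 13): C(2,2) = 1; C(4,0) = 1
Product: 1 × 1 = 1 ≡ 1 (mod 13)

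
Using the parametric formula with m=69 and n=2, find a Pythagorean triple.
(4757, 276, 4765)

Euclid's formula: a = m² - n², b = 2mn, c = m² + n²
m = 69, n = 2
a = 69² - 2² = 4761 - 4 = 4757
b = 2 × 69 × 2 = 276
c = 69² + 2² = 4761 + 4 = 4765
Verification: 4757² + 276² = 22629049 + 76176 = 22705225 = 4765² ✓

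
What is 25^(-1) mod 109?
48

gcd(25, 109) = 1, so the inverse exists.
Extended Euclidean algorithm on (109, 25):
109 = 4 × 25 + 9  ⟹  9 = (1)·109 + (-4)·25
25 = 2 × 9 + 7  ⟹  7 = (-2)·109 + (9)·25
9 = 1 × 7 + 2  ⟹  2 = (3)·109 + (-13)·25
7 = 3 × 2 + 1  ⟹  1 = (-11)·109 + (48)·25
So (48)·25 ≡ 1 (mod 109), i.e. 25^(-1) ≡ 48 (mod 109).
Check: 25 × 48 = 1200 ≡ 1 (mod 109)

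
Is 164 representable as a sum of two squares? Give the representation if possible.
8² + 10² (a=8, b=10)

Factorization: 164 = 2^2 × 41
By Fermat: n is sum of two squares iff every prime p ≡ 3 (mod 4) appears to even power.
All primes ≡ 3 (mod 4) appear to even power.
Search a = 0, 1, 2, … for 164 - a² a perfect square: first hit at a = 8: 164 - 64 = 100 = 10².
164 = 8² + 10² = 64 + 100 ✓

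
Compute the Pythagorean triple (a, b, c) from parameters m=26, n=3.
(667, 156, 685)

Euclid's formula: a = m² - n², b = 2mn, c = m² + n²
m = 26, n = 3
a = 26² - 3² = 676 - 9 = 667
b = 2 × 26 × 3 = 156
c = 26² + 3² = 676 + 9 = 685
Verification: 667² + 156² = 444889 + 24336 = 469225 = 685² ✓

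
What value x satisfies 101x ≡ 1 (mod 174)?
143

gcd(101, 174) = 1, so the inverse exists.
Extended Euclidean algorithm on (174, 101):
174 = 1 × 101 + 73  ⟹  73 = (1)·174 + (-1)·101
101 = 1 × 73 + 28  ⟹  28 = (-1)·174 + (2)·101
73 = 2 × 28 + 17  ⟹  17 = (3)·174 + (-5)·101
28 = 1 × 17 + 11  ⟹  11 = (-4)·174 + (7)·101
17 = 1 × 11 + 6  ⟹  6 = (7)·174 + (-12)·101
11 = 1 × 6 + 5  ⟹  5 = (-11)·174 + (19)·101
6 = 1 × 5 + 1  ⟹  1 = (18)·174 + (-31)·101
So (-31)·101 ≡ 1 (mod 174), i.e. 101^(-1) ≡ -31 ≡ 143 (mod 174).
Check: 101 × 143 = 14443 ≡ 1 (mod 174)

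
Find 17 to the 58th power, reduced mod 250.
59

Repeated squaring. Binary of 58 = 111010.
17^1 ≡ 17 (mod 250); 17^2 ≡ 39 (mod 250); 17^4 ≡ 21 (mod 250); 17^8 ≡ 191 (mod 250); 17^16 ≡ 231 (mod 250); 17^32 ≡ 111 (mod 250)
17^58 = 17^2 × 17^8 × 17^16 × 17^32 ≡ 59 (mod 250)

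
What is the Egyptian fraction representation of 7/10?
1/2 + 1/5

Greedy algorithm:
7/10: ceiling(10/7) = 2, use 1/2
1/5: ceiling(5/1) = 5, use 1/5
Result: 7/10 = 1/2 + 1/5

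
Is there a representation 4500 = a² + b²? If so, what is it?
12² + 66² (a=12, b=66)

Factorization: 4500 = 2^2 × 3^2 × 5^3
By Fermat: n is sum of two squares iff every prime p ≡ 3 (mod 4) appears to even power.
All primes ≡ 3 (mod 4) appear to even power.
Search a = 0, 1, 2, … for 4500 - a² a perfect square: first hit at a = 12: 4500 - 144 = 4356 = 66².
4500 = 12² + 66² = 144 + 4356 ✓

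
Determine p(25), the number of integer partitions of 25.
1958

p(n) counts ways to write n as a sum of positive integers (order ignored).
Euler's pentagonal recurrence: p(k) = p(k-1) + p(k-2) - p(k-5) - p(k-7) + p(k-12) + p(k-15) - ... (offsets j(3j∓1)/2, signs ++--, p(0)=1, p(<0)=0).
DP table for k = 0..24: p(0)=1, p(1)=1, p(2)=2, p(3)=3, p(4)=5, p(5)=7, p(6)=11, p(7)=15, p(8)=22, p(9)=30, p(10)=42, p(11)=56, p(12)=77, p(13)=101, p(14)=135, p(15)=176, p(16)=231, p(17)=297, p(18)=385, p(19)=490, p(20)=627, p(21)=792, p(22)=1002, p(23)=1255, p(24)=1575.
Final step: p(25) = p(24) + p(23) - p(20) - p(18) + p(13) + p(10) - p(3)
= 1575 + 1255 - 627 - 385 + 101 + 42 - 3
= 1958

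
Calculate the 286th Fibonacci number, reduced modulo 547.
156

Matrix identity: Q^n = [[F_(n+1), F_n], [F_n, F_(n-1)]] with Q = [[1,1],[1,0]].
n = 286 = 100011110₂. Square-and-multiply, entries mod 547:
Q^1 = [[1,1],[1,0]]
Q^2 = (Q^1)² = [[2,1],[1,1]]
Q^4 = (Q^2)² = [[5,3],[3,2]]
Q^8 = (Q^4)² = [[34,21],[21,13]]
Q^17 = (Q^8)²·Q = [[396,503],[503,440]]
Q^35 = (Q^17)²·Q = [[534,122],[122,412]]
Q^71 = (Q^35)²·Q = [[279,284],[284,542]]
Q^143 = (Q^71)²·Q = [[9,414],[414,142]]
Q^286 = (Q^143)² = [[266,156],[156,110]]
F_286 mod 547 = Q^286[0][1] = 156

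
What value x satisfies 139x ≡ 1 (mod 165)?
19

gcd(139, 165) = 1, so the inverse exists.
Extended Euclidean algorithm on (165, 139):
165 = 1 × 139 + 26  ⟹  26 = (1)·165 + (-1)·139
139 = 5 × 26 + 9  ⟹  9 = (-5)·165 + (6)·139
26 = 2 × 9 + 8  ⟹  8 = (11)·165 + (-13)·139
9 = 1 × 8 + 1  ⟹  1 = (-16)·165 + (19)·139
So (19)·139 ≡ 1 (mod 165), i.e. 139^(-1) ≡ 19 (mod 165).
Check: 139 × 19 = 2641 ≡ 1 (mod 165)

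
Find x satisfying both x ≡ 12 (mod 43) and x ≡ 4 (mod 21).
571

Using Chinese Remainder Theorem:
M = 43 × 21 = 903
M1 = 21, M2 = 43
y1 = 21^(-1) mod 43 = 41
y2 = 43^(-1) mod 21 = 1
x = (12×21×41 + 4×43×1) mod 903 = 571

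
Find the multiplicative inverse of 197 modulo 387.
332

gcd(197, 387) = 1, so the inverse exists.
Extended Euclidean algorithm on (387, 197):
387 = 1 × 197 + 190  ⟹  190 = (1)·387 + (-1)·197
197 = 1 × 190 + 7  ⟹  7 = (-1)·387 + (2)·197
190 = 27 × 7 + 1  ⟹  1 = (28)·387 + (-55)·197
So (-55)·197 ≡ 1 (mod 387), i.e. 197^(-1) ≡ -55 ≡ 332 (mod 387).
Check: 197 × 332 = 65404 ≡ 1 (mod 387)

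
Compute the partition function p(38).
26015

p(n) counts ways to write n as a sum of positive integers (order ignored).
Euler's pentagonal recurrence: p(k) = p(k-1) + p(k-2) - p(k-5) - p(k-7) + p(k-12) + p(k-15) - ... (offsets j(3j∓1)/2, signs ++--, p(0)=1, p(<0)=0).
DP table for k = 0..37: p(0)=1, p(1)=1, p(2)=2, p(3)=3, p(4)=5, p(5)=7, p(6)=11, p(7)=15, p(8)=22, p(9)=30, p(10)=42, p(11)=56, p(12)=77, p(13)=101, p(14)=135, p(15)=176, p(16)=231, p(17)=297, p(18)=385, p(19)=490, p(20)=627, p(21)=792, p(22)=1002, p(23)=1255, p(24)=1575, p(25)=1958, p(26)=2436, p(27)=3010, p(28)=3718, p(29)=4565, p(30)=5604, p(31)=6842, p(32)=8349, p(33)=10143, p(34)=12310, p(35)=14883, p(36)=17977, p(37)=21637.
Final step: p(38) = p(37) + p(36) - p(33) - p(31) + p(26) + p(23) - p(16) - p(12) + p(3)
= 21637 + 17977 - 10143 - 6842 + 2436 + 1255 - 231 - 77 + 3
= 26015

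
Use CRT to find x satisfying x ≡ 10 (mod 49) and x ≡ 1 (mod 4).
157

Using Chinese Remainder Theorem:
M = 49 × 4 = 196
M1 = 4, M2 = 49
y1 = 4^(-1) mod 49 = 37
y2 = 49^(-1) mod 4 = 1
x = (10×4×37 + 1×49×1) mod 196 = 157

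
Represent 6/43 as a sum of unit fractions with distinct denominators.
1/8 + 1/69 + 1/23736

Greedy algorithm:
6/43: ceiling(43/6) = 8, use 1/8
5/344: ceiling(344/5) = 69, use 1/69
1/23736: ceiling(23736/1) = 23736, use 1/23736
Result: 6/43 = 1/8 + 1/69 + 1/23736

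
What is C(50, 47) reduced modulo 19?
11

Using Lucas' theorem:
Write n=50 and k=47 in base 19:
n in base 19: [2, 12]
k in base 19: [2, 9]
C(50,47) mod 19 = ∏ C(n_i, k_i) mod 19
Digit binomials (mod 19): C(2,2) = 1; C(12,9) = 220 ≡ 11
Product: 1 × 11 = 11 ≡ 11 (mod 19)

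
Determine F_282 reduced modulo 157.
138

Matrix identity: Q^n = [[F_(n+1), F_n], [F_n, F_(n-1)]] with Q = [[1,1],[1,0]].
n = 282 = 100011010₂. Square-and-multiply, entries mod 157:
Q^1 = [[1,1],[1,0]]
Q^2 = (Q^1)² = [[2,1],[1,1]]
Q^4 = (Q^2)² = [[5,3],[3,2]]
Q^8 = (Q^4)² = [[34,21],[21,13]]
Q^17 = (Q^8)²·Q = [[72,27],[27,45]]
Q^35 = (Q^17)²·Q = [[123,104],[104,19]]
Q^70 = (Q^35)² = [[40,10],[10,30]]
Q^141 = (Q^70)²·Q = [[45,130],[130,72]]
Q^282 = (Q^141)² = [[85,138],[138,104]]
F_282 mod 157 = Q^282[0][1] = 138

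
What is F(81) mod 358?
76

Matrix identity: Q^n = [[F_(n+1), F_n], [F_n, F_(n-1)]] with Q = [[1,1],[1,0]].
n = 81 = 1010001₂. Square-and-multiply, entries mod 358:
Q^1 = [[1,1],[1,0]]
Q^2 = (Q^1)² = [[2,1],[1,1]]
Q^5 = (Q^2)²·Q = [[8,5],[5,3]]
Q^10 = (Q^5)² = [[89,55],[55,34]]
Q^20 = (Q^10)² = [[206,321],[321,243]]
Q^40 = (Q^20)² = [[129,213],[213,274]]
Q^81 = (Q^40)²·Q = [[353,76],[76,277]]
F_81 mod 358 = Q^81[0][1] = 76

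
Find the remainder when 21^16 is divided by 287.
98

Repeated squaring. Binary of 16 = 10000.
21^1 ≡ 21 (mod 287); 21^2 ≡ 154 (mod 287); 21^4 ≡ 182 (mod 287); 21^8 ≡ 119 (mod 287); 21^16 ≡ 98 (mod 287)
21^16 = 21^16 ≡ 98 (mod 287)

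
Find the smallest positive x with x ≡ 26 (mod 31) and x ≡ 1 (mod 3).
88

Using Chinese Remainder Theorem:
M = 31 × 3 = 93
M1 = 3, M2 = 31
y1 = 3^(-1) mod 31 = 21
y2 = 31^(-1) mod 3 = 1
x = (26×3×21 + 1×31×1) mod 93 = 88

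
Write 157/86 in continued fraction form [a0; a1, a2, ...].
[1; 1, 4, 1, 2, 1, 3]

Euclidean algorithm steps:
157 = 1 × 86 + 71
86 = 1 × 71 + 15
71 = 4 × 15 + 11
15 = 1 × 11 + 4
11 = 2 × 4 + 3
4 = 1 × 3 + 1
3 = 3 × 1 + 0
Continued fraction: [1; 1, 4, 1, 2, 1, 3]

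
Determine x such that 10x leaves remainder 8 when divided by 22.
x ≡ 3 (mod 11)

gcd(10, 22) = 2, which divides 8, so solutions exist.
Divide through by 2: 5x ≡ 4 (mod 11).
Find 5^(-1) mod 11 by the extended Euclidean algorithm:
11 = 2 × 5 + 1  ⟹  1 = (1)·11 + (-2)·5
So (-2)·5 ≡ 1 (mod 11), i.e. 5^(-1) ≡ -2 ≡ 9 (mod 11).
x ≡ 9 × 4 = 36 ≡ 3 (mod 11).
Check: 10 × 3 = 30 ≡ 8 (mod 22).
x ≡ 3 (mod 11), giving 2 solutions mod 22.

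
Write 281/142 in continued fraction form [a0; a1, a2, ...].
[1; 1, 46, 3]

Euclidean algorithm steps:
281 = 1 × 142 + 139
142 = 1 × 139 + 3
139 = 46 × 3 + 1
3 = 3 × 1 + 0
Continued fraction: [1; 1, 46, 3]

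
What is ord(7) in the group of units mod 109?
27

109 is prime, so ord(7) divides φ(109) = 108.
Divisors of 108: 1, 2, 3, 4, 6, 9, 12, 18, 27, 36, 54, 108.
Repeated squaring: 7^1 ≡ 7, 7^2 ≡ 49, 7^4 ≡ 3, 7^8 ≡ 9, 7^16 ≡ 81, 7^32 ≡ 21, 7^64 ≡ 5 (mod 109).
Test 7^d mod 109 for each divisor d in increasing order:
7^1 ≡ 7
7^2 ≡ 49
7^3 = 7^2·7^1 ≡ 16
7^4 ≡ 3
7^6 = 7^4·7^2 ≡ 38
7^9 = 7^8·7^1 ≡ 63
7^12 = 7^8·7^4 ≡ 27
7^18 = 7^16·7^2 ≡ 45
7^27 = 7^16·7^8·7^2·7^1 ≡ 1  ← first divisor giving 1
The order is 27.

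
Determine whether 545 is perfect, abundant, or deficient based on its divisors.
deficient

Proper divisors of 545: sum = 1 + 5 + 109 = 115
Since 115 < 545, 545 is deficient.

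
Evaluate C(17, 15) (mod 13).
6

Using Lucas' theorem:
Write n=17 and k=15 in base 13:
n in base 13: [1, 4]
k in base 13: [1, 2]
C(17,15) mod 13 = ∏ C(n_i, k_i) mod 13
Digit binomials (mod 13): C(1,1) = 1; C(4,2) = 6
Product: 1 × 6 = 6 ≡ 6 (mod 13)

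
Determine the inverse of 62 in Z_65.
43

gcd(62, 65) = 1, so the inverse exists.
Extended Euclidean algorithm on (65, 62):
65 = 1 × 62 + 3  ⟹  3 = (1)·65 + (-1)·62
62 = 20 × 3 + 2  ⟹  2 = (-20)·65 + (21)·62
3 = 1 × 2 + 1  ⟹  1 = (21)·65 + (-22)·62
So (-22)·62 ≡ 1 (mod 65), i.e. 62^(-1) ≡ -22 ≡ 43 (mod 65).
Check: 62 × 43 = 2666 ≡ 1 (mod 65)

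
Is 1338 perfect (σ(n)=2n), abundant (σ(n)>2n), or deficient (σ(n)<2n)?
abundant

Proper divisors of 1338: sum = 1 + 2 + 3 + 6 + 223 + 446 + 669 = 1350
Since 1350 > 1338, 1338 is abundant.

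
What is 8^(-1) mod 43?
27

gcd(8, 43) = 1, so the inverse exists.
Extended Euclidean algorithm on (43, 8):
43 = 5 × 8 + 3  ⟹  3 = (1)·43 + (-5)·8
8 = 2 × 3 + 2  ⟹  2 = (-2)·43 + (11)·8
3 = 1 × 2 + 1  ⟹  1 = (3)·43 + (-16)·8
So (-16)·8 ≡ 1 (mod 43), i.e. 8^(-1) ≡ -16 ≡ 27 (mod 43).
Check: 8 × 27 = 216 ≡ 1 (mod 43)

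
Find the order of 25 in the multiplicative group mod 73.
36

73 is prime, so ord(25) divides φ(73) = 72.
Divisors of 72: 1, 2, 3, 4, 6, 8, 9, 12, 18, 24, 36, 72.
Repeated squaring: 25^1 ≡ 25, 25^2 ≡ 41, 25^4 ≡ 2, 25^8 ≡ 4, 25^16 ≡ 16, 25^32 ≡ 37, 25^64 ≡ 55 (mod 73).
Test 25^d mod 73 for each divisor d in increasing order:
25^1 ≡ 25
25^2 ≡ 41
25^3 = 25^2·25^1 ≡ 3
25^4 ≡ 2
25^6 = 25^4·25^2 ≡ 9
25^8 ≡ 4
25^9 = 25^8·25^1 ≡ 27
25^12 = 25^8·25^4 ≡ 8
25^18 = 25^16·25^2 ≡ 72
25^24 = 25^16·25^8 ≡ 64
25^36 = 25^32·25^4 ≡ 1  ← first divisor giving 1
The order is 36.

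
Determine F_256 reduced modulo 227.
216

Matrix identity: Q^n = [[F_(n+1), F_n], [F_n, F_(n-1)]] with Q = [[1,1],[1,0]].
n = 256 = 100000000₂. Square-and-multiply, entries mod 227:
Q^1 = [[1,1],[1,0]]
Q^2 = (Q^1)² = [[2,1],[1,1]]
Q^4 = (Q^2)² = [[5,3],[3,2]]
Q^8 = (Q^4)² = [[34,21],[21,13]]
Q^16 = (Q^8)² = [[8,79],[79,156]]
Q^32 = (Q^16)² = [[176,17],[17,159]]
Q^64 = (Q^32)² = [[166,20],[20,146]]
Q^128 = (Q^64)² = [[35,111],[111,151]]
Q^256 = (Q^128)² = [[153,216],[216,164]]
F_256 mod 227 = Q^256[0][1] = 216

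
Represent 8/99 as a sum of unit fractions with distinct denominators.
1/13 + 1/258 + 1/110682

Greedy algorithm:
8/99: ceiling(99/8) = 13, use 1/13
5/1287: ceiling(1287/5) = 258, use 1/258
1/110682: ceiling(110682/1) = 110682, use 1/110682
Result: 8/99 = 1/13 + 1/258 + 1/110682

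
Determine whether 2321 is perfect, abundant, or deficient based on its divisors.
deficient

Proper divisors of 2321: sum = 1 + 11 + 211 = 223
Since 223 < 2321, 2321 is deficient.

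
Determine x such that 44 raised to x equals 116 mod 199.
96

Baby-step giant-step with step n = ⌈√199⌉ = 15.
Baby steps 44^j mod 199 (j:value) for j=0..14: 0:1, 1:44, 2:145, 3:12, 4:130, 5:148, 6:144, 7:167, 8:184, 9:136, 10:14, 11:19, 12:40, 13:168, 14:29.
Giant-step multiplier: 44^(-15) ≡ 44^(198-15) = 44^183 ≡ 17 (mod 199).
Giant steps γ_i = 116·17^i mod 199: γ_0=116, γ_1=181, γ_2=92, γ_3=171, γ_4=121, γ_5=67, γ_6=144 (in table at j=6).
x = i·n + j = 6·15 + 6 = 96.
Check: 44^96 ≡ 116 (mod 199).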